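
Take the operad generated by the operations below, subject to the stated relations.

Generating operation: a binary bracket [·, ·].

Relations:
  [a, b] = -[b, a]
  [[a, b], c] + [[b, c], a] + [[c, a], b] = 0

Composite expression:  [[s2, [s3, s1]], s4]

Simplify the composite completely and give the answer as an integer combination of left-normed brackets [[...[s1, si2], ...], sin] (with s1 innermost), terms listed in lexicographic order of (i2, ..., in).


Expand each bracket as ab - ba; the s1-initial words give the coefficients.
Composite bracket: [[s2, [s3, s1]], s4]
Expanding via [a, b] = ab - ba: 8 signed words (2^3 = 8).
Coefficients come from the s1-initial words:
  from s1s3s2s4, sign +1: term +[[[s1, s3], s2], s4]

[[[s1, s3], s2], s4]


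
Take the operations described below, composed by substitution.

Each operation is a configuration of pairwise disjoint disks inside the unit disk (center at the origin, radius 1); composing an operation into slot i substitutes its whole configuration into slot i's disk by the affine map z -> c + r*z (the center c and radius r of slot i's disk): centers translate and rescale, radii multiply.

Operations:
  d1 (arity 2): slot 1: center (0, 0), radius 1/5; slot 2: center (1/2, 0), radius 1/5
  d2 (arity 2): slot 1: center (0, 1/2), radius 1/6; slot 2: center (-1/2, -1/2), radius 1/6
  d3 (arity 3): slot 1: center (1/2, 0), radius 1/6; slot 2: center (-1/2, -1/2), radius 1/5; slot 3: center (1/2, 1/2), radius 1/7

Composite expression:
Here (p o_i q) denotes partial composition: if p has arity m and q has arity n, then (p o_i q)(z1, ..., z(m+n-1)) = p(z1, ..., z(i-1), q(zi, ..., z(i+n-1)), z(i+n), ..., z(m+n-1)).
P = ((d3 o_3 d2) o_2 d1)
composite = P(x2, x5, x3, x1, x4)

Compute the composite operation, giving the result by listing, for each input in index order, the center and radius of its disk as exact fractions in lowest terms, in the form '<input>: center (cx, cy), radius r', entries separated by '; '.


x1: center (1/2, 4/7), radius 1/42; x2: center (1/2, 0), radius 1/6; x3: center (-2/5, -1/2), radius 1/25; x4: center (3/7, 3/7), radius 1/42; x5: center (-1/2, -1/2), radius 1/25

Each x-disk chains the slot maps above it in d3; radii multiply.
input x2: composing its 1 substitution step yields center (1/2, 0), radius 1/6
input x5: composing its 2 substitution steps yields center (-1/2, -1/2), radius 1/25
input x3: composing its 2 substitution steps yields center (-2/5, -1/2), radius 1/25
input x1: composing its 2 substitution steps yields center (1/2, 4/7), radius 1/42
input x4: composing its 2 substitution steps yields center (3/7, 3/7), radius 1/42


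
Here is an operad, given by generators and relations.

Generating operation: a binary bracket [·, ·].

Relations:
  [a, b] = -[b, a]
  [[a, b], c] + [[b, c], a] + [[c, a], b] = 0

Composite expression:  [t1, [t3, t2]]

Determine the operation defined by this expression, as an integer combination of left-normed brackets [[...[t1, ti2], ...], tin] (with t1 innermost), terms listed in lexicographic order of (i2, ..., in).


-[[t1, t2], t3] + [[t1, t3], t2]

In the tensor algebra, words opening t1 carry the t1-anchored form.
Composite bracket: [t1, [t3, t2]]
Each bracket splits as ab - ba, giving 4 signed words (2^2 = 4).
Collect the words opening with t1:
  the word t1t2t3 carries sign -1 and contributes -[[t1, t2], t3]
  the word t1t3t2 carries sign +1 and contributes +[[t1, t3], t2]


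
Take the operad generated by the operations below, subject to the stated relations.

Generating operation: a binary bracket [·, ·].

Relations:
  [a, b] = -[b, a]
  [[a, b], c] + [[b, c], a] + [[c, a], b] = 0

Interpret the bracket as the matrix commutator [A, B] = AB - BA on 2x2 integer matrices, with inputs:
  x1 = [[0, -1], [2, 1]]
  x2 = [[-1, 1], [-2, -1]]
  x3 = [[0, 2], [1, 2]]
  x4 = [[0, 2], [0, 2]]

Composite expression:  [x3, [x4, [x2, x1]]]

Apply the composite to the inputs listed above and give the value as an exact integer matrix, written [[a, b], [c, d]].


[[10, -12], [16, -10]]

[x2, x1] = [[0, 1], [2, 0]]
[x4, [x2, x1]] = [[4, -2], [4, -4]]
[x3, [x4, [x2, x1]]] = [[10, -12], [16, -10]]


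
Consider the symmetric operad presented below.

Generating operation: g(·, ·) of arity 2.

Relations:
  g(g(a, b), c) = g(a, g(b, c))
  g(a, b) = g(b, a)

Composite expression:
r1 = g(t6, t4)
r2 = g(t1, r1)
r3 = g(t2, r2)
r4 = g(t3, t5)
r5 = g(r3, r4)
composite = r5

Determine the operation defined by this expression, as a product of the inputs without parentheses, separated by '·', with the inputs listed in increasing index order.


Both nesting and order wash out for g; what remains is which t's occur.
g(t6, t4) collapses to t6 · t4
g(t1, g(t6, t4)) collapses to t1 · t6 · t4
g(t2, g(t1, g(t6, t4))) collapses to t2 · t1 · t6 · t4
g(t3, t5) collapses to t3 · t5
g(g(t2, g(t1, g(t6, t4))), g(t3, t5)) collapses to t2 · t1 · t6 · t4 · t3 · t5
reordering the factors by index: t1 · t2 · t3 · t4 · t5 · t6

t1 · t2 · t3 · t4 · t5 · t6


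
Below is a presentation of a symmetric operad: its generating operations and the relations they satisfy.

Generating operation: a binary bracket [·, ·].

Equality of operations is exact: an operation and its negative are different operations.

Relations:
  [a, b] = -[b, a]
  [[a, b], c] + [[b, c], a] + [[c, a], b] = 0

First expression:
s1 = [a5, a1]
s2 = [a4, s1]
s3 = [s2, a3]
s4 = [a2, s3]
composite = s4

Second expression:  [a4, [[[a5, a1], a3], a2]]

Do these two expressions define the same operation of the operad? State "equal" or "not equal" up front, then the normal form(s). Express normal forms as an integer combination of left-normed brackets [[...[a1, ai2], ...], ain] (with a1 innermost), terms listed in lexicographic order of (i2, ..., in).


The first expression, normalized: -[[[[a1, a5], a4], a3], a2]
The second expression, normalized: [[[[a1, a5], a3], a2], a4]
Distinct normal forms: not equal.

not equal: they reduce to -[[[[a1, a5], a4], a3], a2] and [[[[a1, a5], a3], a2], a4]


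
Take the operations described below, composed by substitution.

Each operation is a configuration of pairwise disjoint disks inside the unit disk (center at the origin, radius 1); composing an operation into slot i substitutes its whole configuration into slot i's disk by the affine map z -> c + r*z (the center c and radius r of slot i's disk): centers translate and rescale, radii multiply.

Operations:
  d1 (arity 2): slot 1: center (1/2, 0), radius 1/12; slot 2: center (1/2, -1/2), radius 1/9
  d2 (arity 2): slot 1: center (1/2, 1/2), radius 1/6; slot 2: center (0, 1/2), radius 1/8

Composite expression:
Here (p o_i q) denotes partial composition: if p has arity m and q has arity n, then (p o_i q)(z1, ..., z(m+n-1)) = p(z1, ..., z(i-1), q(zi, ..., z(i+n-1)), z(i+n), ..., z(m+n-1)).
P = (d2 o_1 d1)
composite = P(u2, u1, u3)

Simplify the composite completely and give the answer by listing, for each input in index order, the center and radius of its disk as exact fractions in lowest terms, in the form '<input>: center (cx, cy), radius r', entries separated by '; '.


u1: center (7/12, 5/12), radius 1/54; u2: center (7/12, 1/2), radius 1/72; u3: center (0, 1/2), radius 1/8

Below d2, radii multiply path by path; the u-disk centers shift.
input u2: applying the 2 nested substitutions gives center (7/12, 1/2), radius 1/72
input u1: applying the 2 nested substitutions gives center (7/12, 5/12), radius 1/54
input u3: applying the 1 nested substitution gives center (0, 1/2), radius 1/8


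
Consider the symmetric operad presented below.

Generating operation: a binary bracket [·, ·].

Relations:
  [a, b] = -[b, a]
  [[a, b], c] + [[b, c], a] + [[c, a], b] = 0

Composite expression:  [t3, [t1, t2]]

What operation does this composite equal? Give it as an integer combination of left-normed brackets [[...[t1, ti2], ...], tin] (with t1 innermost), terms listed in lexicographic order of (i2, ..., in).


-[[t1, t2], t3]

In the tensor algebra, words opening t1 carry the t1-anchored form.
Composite bracket: [t3, [t1, t2]]
Applying ab - ba throughout gives 4 signed words (2^2 = 4).
Keep just the words that open with t1:
  word t1t2t3 has sign -1, contributing -[[t1, t2], t3]


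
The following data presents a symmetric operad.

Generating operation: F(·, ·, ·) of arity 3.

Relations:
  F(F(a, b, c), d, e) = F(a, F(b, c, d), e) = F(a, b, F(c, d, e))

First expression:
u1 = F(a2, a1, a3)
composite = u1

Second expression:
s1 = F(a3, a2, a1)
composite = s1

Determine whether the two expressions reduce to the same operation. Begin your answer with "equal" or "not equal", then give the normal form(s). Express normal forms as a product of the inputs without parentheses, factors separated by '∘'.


not equal; first: a2 ∘ a1 ∘ a3; second: a3 ∘ a2 ∘ a1

The first composite normalizes to a2 ∘ a1 ∘ a3
The second composite normalizes to a3 ∘ a2 ∘ a1
Distinct normal forms: not equal.


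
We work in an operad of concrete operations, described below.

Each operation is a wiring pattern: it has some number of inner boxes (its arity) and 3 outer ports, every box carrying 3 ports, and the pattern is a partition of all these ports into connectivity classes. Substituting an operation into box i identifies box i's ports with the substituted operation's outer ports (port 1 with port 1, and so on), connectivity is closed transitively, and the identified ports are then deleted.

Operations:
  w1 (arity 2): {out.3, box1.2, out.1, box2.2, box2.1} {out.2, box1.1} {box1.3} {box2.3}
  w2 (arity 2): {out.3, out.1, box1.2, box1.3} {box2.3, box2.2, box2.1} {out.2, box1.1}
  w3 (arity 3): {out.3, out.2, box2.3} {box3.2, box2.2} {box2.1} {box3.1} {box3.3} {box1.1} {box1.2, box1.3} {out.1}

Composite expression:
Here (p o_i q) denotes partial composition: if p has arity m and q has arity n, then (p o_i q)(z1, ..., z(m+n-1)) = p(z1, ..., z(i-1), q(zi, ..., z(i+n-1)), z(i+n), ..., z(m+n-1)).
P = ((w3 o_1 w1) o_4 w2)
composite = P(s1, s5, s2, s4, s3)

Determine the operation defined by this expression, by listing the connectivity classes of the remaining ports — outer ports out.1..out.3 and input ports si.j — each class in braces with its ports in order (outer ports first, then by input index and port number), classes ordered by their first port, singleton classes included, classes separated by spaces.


{out.1} {out.2, out.3, s2.3} {s1.1, s1.2, s5.1, s5.2} {s1.3} {s2.1} {s2.2, s4.1} {s3.1, s3.2, s3.3} {s4.2, s4.3} {s5.3}

Substituting into w3 glues patterns; closure does the rest.
through w1, on inputs (s1, s5): {out.1, out.3, s1.2, s5.1, s5.2} {out.2, s1.1} {s1.3} {s5.3} (out.j = stage outer ports)
through w2, on inputs (s4, s3): {out.1, out.3, s4.2, s4.3} {out.2, s4.1} {s3.1, s3.2, s3.3} (out.j = stage outer ports)
through w3, on inputs (s1, s5, s2, s4, s3): {out.1} {out.2, out.3, s2.3} {s1.1, s1.2, s5.1, s5.2} {s1.3} {s2.1} {s2.2, s4.1} {s3.1, s3.2, s3.3} {s4.2, s4.3} {s5.3} (out.j = stage outer ports)


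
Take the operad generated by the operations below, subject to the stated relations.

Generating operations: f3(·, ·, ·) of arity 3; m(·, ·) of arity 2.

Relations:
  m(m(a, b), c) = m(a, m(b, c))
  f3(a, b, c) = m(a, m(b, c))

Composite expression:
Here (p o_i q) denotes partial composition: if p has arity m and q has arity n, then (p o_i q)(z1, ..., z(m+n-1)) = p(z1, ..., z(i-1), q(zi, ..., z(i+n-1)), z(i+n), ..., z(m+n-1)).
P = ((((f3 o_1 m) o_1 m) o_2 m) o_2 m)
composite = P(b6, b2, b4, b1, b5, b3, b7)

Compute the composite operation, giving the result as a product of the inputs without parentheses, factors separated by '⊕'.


b6 ⊕ b2 ⊕ b4 ⊕ b1 ⊕ b5 ⊕ b3 ⊕ b7

Under associativity of f3, the answer is the b's in reading order.
m(b2, b4) reduces to b2 ⊕ b4
m(m(b2, b4), b1) reduces to b2 ⊕ b4 ⊕ b1
m(b6, m(m(b2, b4), b1)) reduces to b6 ⊕ b2 ⊕ b4 ⊕ b1
m(m(b6, m(m(b2, b4), b1)), b5) reduces to b6 ⊕ b2 ⊕ b4 ⊕ b1 ⊕ b5
f3(m(m(b6, m(m(b2, b4), b1)), b5), b3, b7) reduces to b6 ⊕ b2 ⊕ b4 ⊕ b1 ⊕ b5 ⊕ b3 ⊕ b7


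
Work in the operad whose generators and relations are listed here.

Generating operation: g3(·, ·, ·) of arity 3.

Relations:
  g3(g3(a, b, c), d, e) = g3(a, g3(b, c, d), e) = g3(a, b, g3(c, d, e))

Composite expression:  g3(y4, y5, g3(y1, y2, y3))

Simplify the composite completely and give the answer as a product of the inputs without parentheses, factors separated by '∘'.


Under associativity of g3, the answer is the y's in reading order.
g3(y1, y2, y3) spells out as y1 ∘ y2 ∘ y3
g3(y4, y5, g3(y1, y2, y3)) spells out as y4 ∘ y5 ∘ y1 ∘ y2 ∘ y3

y4 ∘ y5 ∘ y1 ∘ y2 ∘ y3


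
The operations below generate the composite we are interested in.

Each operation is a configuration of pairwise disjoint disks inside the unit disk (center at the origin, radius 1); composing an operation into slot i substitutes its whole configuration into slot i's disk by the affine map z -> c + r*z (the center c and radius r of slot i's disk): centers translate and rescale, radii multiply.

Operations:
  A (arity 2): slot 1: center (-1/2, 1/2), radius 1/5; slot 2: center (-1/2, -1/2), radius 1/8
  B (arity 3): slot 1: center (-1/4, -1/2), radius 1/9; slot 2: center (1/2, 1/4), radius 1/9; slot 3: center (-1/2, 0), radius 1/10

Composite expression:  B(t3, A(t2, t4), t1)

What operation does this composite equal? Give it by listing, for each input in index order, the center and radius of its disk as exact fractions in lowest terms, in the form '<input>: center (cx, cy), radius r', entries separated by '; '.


t1: center (-1/2, 0), radius 1/10; t2: center (4/9, 11/36), radius 1/45; t3: center (-1/4, -1/2), radius 1/9; t4: center (4/9, 7/36), radius 1/72

Affine substitution under B: radii multiply and t-centers shift.
for t3, the 1-step affine chain lands on center (-1/4, -1/2), radius 1/9
for t2, the 2-step affine chain lands on center (4/9, 11/36), radius 1/45
for t4, the 2-step affine chain lands on center (4/9, 7/36), radius 1/72
for t1, the 1-step affine chain lands on center (-1/2, 0), radius 1/10


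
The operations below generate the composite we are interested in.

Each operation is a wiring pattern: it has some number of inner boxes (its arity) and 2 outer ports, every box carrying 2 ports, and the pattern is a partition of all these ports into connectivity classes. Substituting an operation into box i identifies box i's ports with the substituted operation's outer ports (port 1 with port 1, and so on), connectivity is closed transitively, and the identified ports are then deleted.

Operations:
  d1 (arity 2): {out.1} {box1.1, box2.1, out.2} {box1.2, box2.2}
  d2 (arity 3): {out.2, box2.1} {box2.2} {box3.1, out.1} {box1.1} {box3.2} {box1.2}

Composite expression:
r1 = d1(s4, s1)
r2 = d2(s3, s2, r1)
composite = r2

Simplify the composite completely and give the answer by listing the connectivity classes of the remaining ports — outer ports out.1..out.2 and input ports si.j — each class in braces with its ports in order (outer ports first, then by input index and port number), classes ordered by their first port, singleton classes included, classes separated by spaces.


{out.1} {out.2, s2.1} {s1.1, s4.1} {s1.2, s4.2} {s2.2} {s3.1} {s3.2}

Treat the ports identified at d2 as solder joints: merge, then drop.
through d1, on inputs (s4, s1): {out.1} {out.2, s1.1, s4.1} {s1.2, s4.2} (out.j = stage outer ports)
through d2, on inputs (s3, s2, s4, s1): {out.1} {out.2, s2.1} {s1.1, s4.1} {s1.2, s4.2} {s2.2} {s3.1} {s3.2} (out.j = stage outer ports)


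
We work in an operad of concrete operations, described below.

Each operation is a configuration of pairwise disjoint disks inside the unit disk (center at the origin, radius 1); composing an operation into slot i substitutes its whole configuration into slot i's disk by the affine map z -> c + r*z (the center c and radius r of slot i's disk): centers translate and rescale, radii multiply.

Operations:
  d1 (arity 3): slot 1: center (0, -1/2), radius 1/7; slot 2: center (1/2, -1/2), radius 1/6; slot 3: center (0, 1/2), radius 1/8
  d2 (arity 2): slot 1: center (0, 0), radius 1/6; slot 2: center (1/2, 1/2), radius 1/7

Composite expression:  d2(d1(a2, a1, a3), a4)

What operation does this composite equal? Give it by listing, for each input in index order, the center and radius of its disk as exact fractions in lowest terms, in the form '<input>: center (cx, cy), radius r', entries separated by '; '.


a1: center (1/12, -1/12), radius 1/36; a2: center (0, -1/12), radius 1/42; a3: center (0, 1/12), radius 1/48; a4: center (1/2, 1/2), radius 1/7

Nesting under d2 composes maps z -> c + r*z down each a-path.
tracing a2 down its 2-map path: center (0, -1/12), radius 1/42
tracing a1 down its 2-map path: center (1/12, -1/12), radius 1/36
tracing a3 down its 2-map path: center (0, 1/12), radius 1/48
tracing a4 down its 1-map path: center (1/2, 1/2), radius 1/7


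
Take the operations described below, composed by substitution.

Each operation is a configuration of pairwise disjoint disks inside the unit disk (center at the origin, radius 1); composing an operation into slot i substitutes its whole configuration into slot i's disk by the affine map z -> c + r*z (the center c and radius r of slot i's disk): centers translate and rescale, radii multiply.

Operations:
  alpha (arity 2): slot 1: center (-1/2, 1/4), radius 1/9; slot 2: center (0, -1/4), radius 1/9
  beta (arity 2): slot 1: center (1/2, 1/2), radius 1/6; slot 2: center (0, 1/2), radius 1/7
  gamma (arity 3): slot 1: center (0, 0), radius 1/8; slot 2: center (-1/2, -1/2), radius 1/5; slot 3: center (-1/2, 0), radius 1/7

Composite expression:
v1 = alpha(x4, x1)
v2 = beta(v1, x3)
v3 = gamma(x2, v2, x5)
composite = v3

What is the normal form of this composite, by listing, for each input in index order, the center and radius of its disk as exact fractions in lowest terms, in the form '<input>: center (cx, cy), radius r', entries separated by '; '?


Below gamma, radii multiply path by path; the x-disk centers shift.
tracing x2 down its 1-map path: center (0, 0), radius 1/8
tracing x4 down its 3-map path: center (-5/12, -47/120), radius 1/270
tracing x1 down its 3-map path: center (-2/5, -49/120), radius 1/270
tracing x3 down its 2-map path: center (-1/2, -2/5), radius 1/35
tracing x5 down its 1-map path: center (-1/2, 0), radius 1/7

x1: center (-2/5, -49/120), radius 1/270; x2: center (0, 0), radius 1/8; x3: center (-1/2, -2/5), radius 1/35; x4: center (-5/12, -47/120), radius 1/270; x5: center (-1/2, 0), radius 1/7


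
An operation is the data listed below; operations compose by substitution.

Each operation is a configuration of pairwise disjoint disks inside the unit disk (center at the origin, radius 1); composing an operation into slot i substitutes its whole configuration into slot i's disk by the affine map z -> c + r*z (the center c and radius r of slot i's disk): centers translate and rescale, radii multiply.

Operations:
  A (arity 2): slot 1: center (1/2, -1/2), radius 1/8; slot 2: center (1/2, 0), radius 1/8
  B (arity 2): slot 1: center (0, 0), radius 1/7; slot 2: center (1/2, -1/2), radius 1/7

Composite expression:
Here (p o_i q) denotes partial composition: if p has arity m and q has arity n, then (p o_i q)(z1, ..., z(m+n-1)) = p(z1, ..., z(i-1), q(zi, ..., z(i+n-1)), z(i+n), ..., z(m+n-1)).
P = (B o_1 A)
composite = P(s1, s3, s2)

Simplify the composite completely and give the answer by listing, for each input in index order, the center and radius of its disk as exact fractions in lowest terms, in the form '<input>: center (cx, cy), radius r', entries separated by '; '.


s1: center (1/14, -1/14), radius 1/56; s2: center (1/2, -1/2), radius 1/7; s3: center (1/14, 0), radius 1/56

Below B, radii multiply path by path; the s-disk centers shift.
s1: after 2 affine steps, its disk has center (1/14, -1/14), radius 1/56
s3: after 2 affine steps, its disk has center (1/14, 0), radius 1/56
s2: after 1 affine step, its disk has center (1/2, -1/2), radius 1/7


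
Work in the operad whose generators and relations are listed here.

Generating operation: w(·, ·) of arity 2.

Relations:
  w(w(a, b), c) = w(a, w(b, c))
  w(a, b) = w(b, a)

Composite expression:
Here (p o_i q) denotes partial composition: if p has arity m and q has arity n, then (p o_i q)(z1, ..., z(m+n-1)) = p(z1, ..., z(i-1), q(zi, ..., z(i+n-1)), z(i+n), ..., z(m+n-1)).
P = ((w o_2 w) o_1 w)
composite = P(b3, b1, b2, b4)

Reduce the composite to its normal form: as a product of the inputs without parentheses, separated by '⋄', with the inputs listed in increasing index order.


With w associative and commutative, the b-input set is all that matters.
w(b3, b1) unparenthesizes to b3 ⋄ b1
w(b2, b4) unparenthesizes to b2 ⋄ b4
w(w(b3, b1), w(b2, b4)) unparenthesizes to b3 ⋄ b1 ⋄ b2 ⋄ b4
the factors in increasing index order: b1 ⋄ b2 ⋄ b3 ⋄ b4

b1 ⋄ b2 ⋄ b3 ⋄ b4


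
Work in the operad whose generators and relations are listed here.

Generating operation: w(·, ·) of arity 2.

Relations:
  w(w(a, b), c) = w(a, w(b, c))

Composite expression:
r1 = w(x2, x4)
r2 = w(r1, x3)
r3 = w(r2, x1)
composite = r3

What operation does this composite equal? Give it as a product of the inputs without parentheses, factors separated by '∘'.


x2 ∘ x4 ∘ x3 ∘ x1

The w-tree's shape is irrelevant; the x-reading-order decides.
w(x2, x4) unparenthesizes to x2 ∘ x4
w(w(x2, x4), x3) unparenthesizes to x2 ∘ x4 ∘ x3
w(w(w(x2, x4), x3), x1) unparenthesizes to x2 ∘ x4 ∘ x3 ∘ x1


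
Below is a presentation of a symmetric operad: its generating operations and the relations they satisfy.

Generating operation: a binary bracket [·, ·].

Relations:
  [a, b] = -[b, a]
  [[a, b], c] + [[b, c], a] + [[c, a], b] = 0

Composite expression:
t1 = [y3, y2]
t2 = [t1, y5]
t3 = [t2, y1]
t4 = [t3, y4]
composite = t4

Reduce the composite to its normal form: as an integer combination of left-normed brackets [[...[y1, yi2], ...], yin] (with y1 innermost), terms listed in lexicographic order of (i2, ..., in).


[[[[y1, y2], y3], y5], y4] - [[[[y1, y3], y2], y5], y4] - [[[[y1, y5], y2], y3], y4] + [[[[y1, y5], y3], y2], y4]

Left-normed coefficients sit on the y1-initial expansion words.
Composite bracket: [[[[y3, y2], y5], y1], y4]
Expanding via [a, b] = ab - ba: 16 signed words (2^4 = 16).
Coefficients come from the y1-initial words:
  y1y2y3y5y4 (sign +1) contributes +[[[[y1, y2], y3], y5], y4]
  y1y3y2y5y4 (sign -1) contributes -[[[[y1, y3], y2], y5], y4]
  y1y5y2y3y4 (sign -1) contributes -[[[[y1, y5], y2], y3], y4]
  y1y5y3y2y4 (sign +1) contributes +[[[[y1, y5], y3], y2], y4]


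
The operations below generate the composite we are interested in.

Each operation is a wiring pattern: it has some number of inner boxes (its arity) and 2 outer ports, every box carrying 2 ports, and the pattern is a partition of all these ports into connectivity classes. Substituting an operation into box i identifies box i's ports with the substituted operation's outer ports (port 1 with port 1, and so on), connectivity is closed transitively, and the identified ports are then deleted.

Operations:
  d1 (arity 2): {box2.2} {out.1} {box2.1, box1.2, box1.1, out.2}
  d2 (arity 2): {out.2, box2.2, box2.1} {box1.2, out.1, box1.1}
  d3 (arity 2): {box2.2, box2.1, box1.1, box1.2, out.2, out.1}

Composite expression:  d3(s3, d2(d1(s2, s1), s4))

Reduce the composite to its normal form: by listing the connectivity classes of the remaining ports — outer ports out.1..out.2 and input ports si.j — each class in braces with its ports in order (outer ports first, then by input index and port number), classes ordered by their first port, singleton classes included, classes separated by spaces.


Connectivity passes through glued d3-boundaries; trace each wire chain.
stage d1: inputs (s2, s1), connectivity {out.1} {out.2, s1.1, s2.1, s2.2} {s1.2}, out.j its boundary
stage d2: inputs (s2, s1, s4), connectivity {out.1, s1.1, s2.1, s2.2} {out.2, s4.1, s4.2} {s1.2}, out.j its boundary
stage d3: inputs (s3, s2, s1, s4), connectivity {out.1, out.2, s1.1, s2.1, s2.2, s3.1, s3.2, s4.1, s4.2} {s1.2}, out.j its boundary

{out.1, out.2, s1.1, s2.1, s2.2, s3.1, s3.2, s4.1, s4.2} {s1.2}


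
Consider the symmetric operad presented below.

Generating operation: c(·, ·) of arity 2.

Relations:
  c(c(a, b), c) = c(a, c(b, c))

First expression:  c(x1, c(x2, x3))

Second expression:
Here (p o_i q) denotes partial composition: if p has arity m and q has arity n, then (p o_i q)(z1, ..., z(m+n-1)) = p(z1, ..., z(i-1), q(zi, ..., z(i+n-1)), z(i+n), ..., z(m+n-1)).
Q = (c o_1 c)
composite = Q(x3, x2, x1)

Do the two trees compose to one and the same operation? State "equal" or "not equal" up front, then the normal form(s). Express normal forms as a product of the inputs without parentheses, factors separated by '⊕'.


Normal form of the first expression: x1 ⊕ x2 ⊕ x3
Normal form of the second expression: x3 ⊕ x2 ⊕ x1
Distinct normal forms: not equal.

not equal — first x1 ⊕ x2 ⊕ x3, second x3 ⊕ x2 ⊕ x1


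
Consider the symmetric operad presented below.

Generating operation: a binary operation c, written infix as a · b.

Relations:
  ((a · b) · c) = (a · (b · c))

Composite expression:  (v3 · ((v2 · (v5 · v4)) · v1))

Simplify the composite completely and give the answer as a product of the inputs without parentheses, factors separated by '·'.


v3 · v2 · v5 · v4 · v1

The c-tree's shape is irrelevant; the v-reading-order decides.
(v5 · v4) spells out as v5 · v4
(v2 · (v5 · v4)) spells out as v2 · v5 · v4
((v2 · (v5 · v4)) · v1) spells out as v2 · v5 · v4 · v1
(v3 · ((v2 · (v5 · v4)) · v1)) spells out as v3 · v2 · v5 · v4 · v1


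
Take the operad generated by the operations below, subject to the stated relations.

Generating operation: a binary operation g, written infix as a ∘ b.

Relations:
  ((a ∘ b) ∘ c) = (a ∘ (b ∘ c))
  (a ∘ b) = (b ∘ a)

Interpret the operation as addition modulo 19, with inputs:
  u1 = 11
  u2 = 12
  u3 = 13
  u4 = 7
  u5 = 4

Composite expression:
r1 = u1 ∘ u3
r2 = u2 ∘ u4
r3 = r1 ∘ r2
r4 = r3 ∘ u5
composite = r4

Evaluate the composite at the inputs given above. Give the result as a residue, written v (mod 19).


9 (mod 19)

(u1 ∘ u3) = 5
(u2 ∘ u4) = 0
((u1 ∘ u3) ∘ (u2 ∘ u4)) = 5
(((u1 ∘ u3) ∘ (u2 ∘ u4)) ∘ u5) = 9


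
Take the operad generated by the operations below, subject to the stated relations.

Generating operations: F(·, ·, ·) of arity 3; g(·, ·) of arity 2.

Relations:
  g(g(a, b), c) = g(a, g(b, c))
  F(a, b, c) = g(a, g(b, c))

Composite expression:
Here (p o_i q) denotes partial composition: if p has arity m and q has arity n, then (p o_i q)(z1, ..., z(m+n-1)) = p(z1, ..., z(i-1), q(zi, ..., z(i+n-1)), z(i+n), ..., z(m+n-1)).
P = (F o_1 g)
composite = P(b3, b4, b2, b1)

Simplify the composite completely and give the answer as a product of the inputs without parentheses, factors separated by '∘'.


b3 ∘ b4 ∘ b2 ∘ b1

The F-tree's shape is irrelevant; the b-reading-order decides.
g(b3, b4) collapses to b3 ∘ b4
F(g(b3, b4), b2, b1) collapses to b3 ∘ b4 ∘ b2 ∘ b1


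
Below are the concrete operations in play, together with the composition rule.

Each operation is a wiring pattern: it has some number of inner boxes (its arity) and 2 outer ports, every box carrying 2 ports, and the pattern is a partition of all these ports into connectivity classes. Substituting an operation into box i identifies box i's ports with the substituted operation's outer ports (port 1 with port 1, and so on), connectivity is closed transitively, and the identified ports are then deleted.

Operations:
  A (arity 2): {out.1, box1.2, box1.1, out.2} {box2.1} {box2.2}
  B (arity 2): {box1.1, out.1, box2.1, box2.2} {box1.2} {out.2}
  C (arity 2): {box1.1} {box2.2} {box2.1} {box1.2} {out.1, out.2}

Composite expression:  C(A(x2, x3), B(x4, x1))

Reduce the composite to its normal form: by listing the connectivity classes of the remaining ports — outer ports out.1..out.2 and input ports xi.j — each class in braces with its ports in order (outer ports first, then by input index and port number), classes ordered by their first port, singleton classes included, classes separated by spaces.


Two ports join when wires chain via C-identified ports.
through A, on inputs (x2, x3): {out.1, out.2, x2.1, x2.2} {x3.1} {x3.2} (out.j = stage outer ports)
through B, on inputs (x4, x1): {out.1, x1.1, x1.2, x4.1} {out.2} {x4.2} (out.j = stage outer ports)
through C, on inputs (x2, x3, x4, x1): {out.1, out.2} {x1.1, x1.2, x4.1} {x2.1, x2.2} {x3.1} {x3.2} {x4.2} (out.j = stage outer ports)

{out.1, out.2} {x1.1, x1.2, x4.1} {x2.1, x2.2} {x3.1} {x3.2} {x4.2}


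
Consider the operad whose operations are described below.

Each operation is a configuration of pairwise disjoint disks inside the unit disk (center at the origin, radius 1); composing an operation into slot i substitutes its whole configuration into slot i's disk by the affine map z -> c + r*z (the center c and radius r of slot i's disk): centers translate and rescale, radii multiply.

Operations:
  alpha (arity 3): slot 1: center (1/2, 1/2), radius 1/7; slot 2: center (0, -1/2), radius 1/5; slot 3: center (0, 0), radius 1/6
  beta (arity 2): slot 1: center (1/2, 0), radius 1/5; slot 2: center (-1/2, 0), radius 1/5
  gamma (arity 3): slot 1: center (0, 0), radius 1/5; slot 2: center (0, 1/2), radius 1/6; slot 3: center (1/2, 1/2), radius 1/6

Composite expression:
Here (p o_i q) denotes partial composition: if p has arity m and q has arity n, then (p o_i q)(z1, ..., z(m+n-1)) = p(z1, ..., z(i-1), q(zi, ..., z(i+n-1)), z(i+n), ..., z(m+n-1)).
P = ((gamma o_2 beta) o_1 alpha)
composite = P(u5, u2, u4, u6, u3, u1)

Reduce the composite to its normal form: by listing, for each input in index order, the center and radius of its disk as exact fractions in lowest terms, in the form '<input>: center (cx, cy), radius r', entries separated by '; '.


u1: center (1/2, 1/2), radius 1/6; u2: center (0, -1/10), radius 1/25; u3: center (-1/12, 1/2), radius 1/30; u4: center (0, 0), radius 1/30; u5: center (1/10, 1/10), radius 1/35; u6: center (1/12, 1/2), radius 1/30


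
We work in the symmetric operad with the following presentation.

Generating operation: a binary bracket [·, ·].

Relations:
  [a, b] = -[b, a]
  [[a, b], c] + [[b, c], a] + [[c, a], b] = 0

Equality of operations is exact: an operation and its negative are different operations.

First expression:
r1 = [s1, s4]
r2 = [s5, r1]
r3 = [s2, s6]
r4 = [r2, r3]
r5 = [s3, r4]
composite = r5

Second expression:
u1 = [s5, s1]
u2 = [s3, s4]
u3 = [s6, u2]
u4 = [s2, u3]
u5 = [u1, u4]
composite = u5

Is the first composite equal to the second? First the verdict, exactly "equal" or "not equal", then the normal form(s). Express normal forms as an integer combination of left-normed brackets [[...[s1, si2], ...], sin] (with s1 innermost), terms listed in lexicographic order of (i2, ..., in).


In normal form, the first expression is [[[[[s1, s4], s5], s2], s6], s3] - [[[[[s1, s4], s5], s6], s2], s3]
In normal form, the second expression is [[[[[s1, s5], s2], s3], s4], s6] - [[[[[s1, s5], s2], s4], s3], s6] - [[[[[s1, s5], s2], s6], s3], s4] + [[[[[s1, s5], s2], s6], s4], s3] - [[[[[s1, s5], s3], s4], s6], s2] + [[[[[s1, s5], s4], s3], s6], s2] + [[[[[s1, s5], s6], s3], s4], s2] - [[[[[s1, s5], s6], s4], s3], s2]
The forms do not match — not equal.

not equal; the first gives [[[[[s1, s4], s5], s2], s6], s3] - [[[[[s1, s4], s5], s6], s2], s3] and the second [[[[[s1, s5], s2], s3], s4], s6] - [[[[[s1, s5], s2], s4], s3], s6] - [[[[[s1, s5], s2], s6], s3], s4] + [[[[[s1, s5], s2], s6], s4], s3] - [[[[[s1, s5], s3], s4], s6], s2] + [[[[[s1, s5], s4], s3], s6], s2] + [[[[[s1, s5], s6], s3], s4], s2] - [[[[[s1, s5], s6], s4], s3], s2]


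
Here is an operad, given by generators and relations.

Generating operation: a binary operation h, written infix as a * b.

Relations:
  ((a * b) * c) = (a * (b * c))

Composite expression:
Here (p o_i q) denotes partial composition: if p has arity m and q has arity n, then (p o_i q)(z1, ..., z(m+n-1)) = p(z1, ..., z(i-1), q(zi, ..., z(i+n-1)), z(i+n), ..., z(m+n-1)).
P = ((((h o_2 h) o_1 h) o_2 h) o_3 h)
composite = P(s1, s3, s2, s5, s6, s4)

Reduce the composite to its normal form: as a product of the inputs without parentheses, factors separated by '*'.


s1 * s3 * s2 * s5 * s6 * s4

The h-tree's shape is irrelevant; the s-reading-order decides.
(s2 * s5) reduces to s2 * s5
(s3 * (s2 * s5)) reduces to s3 * s2 * s5
(s1 * (s3 * (s2 * s5))) reduces to s1 * s3 * s2 * s5
(s6 * s4) reduces to s6 * s4
((s1 * (s3 * (s2 * s5))) * (s6 * s4)) reduces to s1 * s3 * s2 * s5 * s6 * s4


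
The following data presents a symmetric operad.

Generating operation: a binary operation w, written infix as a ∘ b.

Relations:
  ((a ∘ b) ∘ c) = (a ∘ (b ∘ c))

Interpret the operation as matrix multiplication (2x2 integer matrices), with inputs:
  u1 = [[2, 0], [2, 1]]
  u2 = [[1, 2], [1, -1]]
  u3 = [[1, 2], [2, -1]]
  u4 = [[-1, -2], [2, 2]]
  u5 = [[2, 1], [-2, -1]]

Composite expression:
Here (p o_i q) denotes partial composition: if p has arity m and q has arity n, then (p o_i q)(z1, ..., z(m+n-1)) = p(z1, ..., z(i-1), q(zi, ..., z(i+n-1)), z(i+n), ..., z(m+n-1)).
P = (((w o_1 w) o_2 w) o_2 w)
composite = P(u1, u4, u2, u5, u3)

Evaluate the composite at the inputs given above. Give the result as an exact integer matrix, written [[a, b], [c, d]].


(u4 ∘ u2) = [[-3, 0], [4, 2]]
((u4 ∘ u2) ∘ u5) = [[-6, -3], [4, 2]]
(u1 ∘ ((u4 ∘ u2) ∘ u5)) = [[-12, -6], [-8, -4]]
((u1 ∘ ((u4 ∘ u2) ∘ u5)) ∘ u3) = [[-24, -18], [-16, -12]]

[[-24, -18], [-16, -12]]


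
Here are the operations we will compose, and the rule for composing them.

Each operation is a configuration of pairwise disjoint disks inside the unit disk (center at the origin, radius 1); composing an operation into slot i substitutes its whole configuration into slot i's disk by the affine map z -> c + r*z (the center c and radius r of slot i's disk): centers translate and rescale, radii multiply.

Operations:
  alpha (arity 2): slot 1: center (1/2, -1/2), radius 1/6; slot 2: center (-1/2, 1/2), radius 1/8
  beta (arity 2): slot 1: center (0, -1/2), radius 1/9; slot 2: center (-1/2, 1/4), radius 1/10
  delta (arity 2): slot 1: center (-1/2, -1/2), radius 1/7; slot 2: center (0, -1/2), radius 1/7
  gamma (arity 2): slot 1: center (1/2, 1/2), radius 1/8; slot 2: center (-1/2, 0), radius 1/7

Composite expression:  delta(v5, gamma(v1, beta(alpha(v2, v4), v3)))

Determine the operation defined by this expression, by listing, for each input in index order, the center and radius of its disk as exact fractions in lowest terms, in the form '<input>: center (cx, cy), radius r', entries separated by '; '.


Nesting under delta composes maps z -> c + r*z down each v-path.
tracing v5 down its 1-map path: center (-1/2, -1/2), radius 1/7
tracing v1 down its 2-map path: center (1/14, -3/7), radius 1/56
tracing v2 down its 4-map path: center (-31/441, -451/882), radius 1/2646
tracing v4 down its 4-map path: center (-32/441, -449/882), radius 1/3528
tracing v3 down its 3-map path: center (-4/49, -97/196), radius 1/490

v1: center (1/14, -3/7), radius 1/56; v2: center (-31/441, -451/882), radius 1/2646; v3: center (-4/49, -97/196), radius 1/490; v4: center (-32/441, -449/882), radius 1/3528; v5: center (-1/2, -1/2), radius 1/7


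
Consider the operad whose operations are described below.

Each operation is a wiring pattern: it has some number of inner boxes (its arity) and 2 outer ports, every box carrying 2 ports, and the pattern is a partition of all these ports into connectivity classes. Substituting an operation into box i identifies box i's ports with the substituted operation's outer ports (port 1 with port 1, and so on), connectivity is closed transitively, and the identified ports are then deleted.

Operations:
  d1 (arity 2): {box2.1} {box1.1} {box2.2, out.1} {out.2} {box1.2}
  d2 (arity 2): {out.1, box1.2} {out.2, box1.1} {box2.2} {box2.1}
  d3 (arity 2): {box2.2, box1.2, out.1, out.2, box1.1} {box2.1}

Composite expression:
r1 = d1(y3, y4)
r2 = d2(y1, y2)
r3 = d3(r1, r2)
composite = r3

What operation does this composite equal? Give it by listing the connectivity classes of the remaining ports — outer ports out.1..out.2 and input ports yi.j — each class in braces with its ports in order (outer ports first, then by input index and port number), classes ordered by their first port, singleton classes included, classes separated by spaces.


{out.1, out.2, y1.1, y4.2} {y1.2} {y2.1} {y2.2} {y3.1} {y3.2} {y4.1}

Substituting into d3 glues patterns; closure does the rest.
d1 over (y3, y4) gives {out.1, y4.2} {out.2} {y3.1} {y3.2} {y4.1}, out.j being that stage's outer ports
d2 over (y1, y2) gives {out.1, y1.2} {out.2, y1.1} {y2.1} {y2.2}, out.j being that stage's outer ports
d3 over (y3, y4, y1, y2) gives {out.1, out.2, y1.1, y4.2} {y1.2} {y2.1} {y2.2} {y3.1} {y3.2} {y4.1}, out.j being that stage's outer ports


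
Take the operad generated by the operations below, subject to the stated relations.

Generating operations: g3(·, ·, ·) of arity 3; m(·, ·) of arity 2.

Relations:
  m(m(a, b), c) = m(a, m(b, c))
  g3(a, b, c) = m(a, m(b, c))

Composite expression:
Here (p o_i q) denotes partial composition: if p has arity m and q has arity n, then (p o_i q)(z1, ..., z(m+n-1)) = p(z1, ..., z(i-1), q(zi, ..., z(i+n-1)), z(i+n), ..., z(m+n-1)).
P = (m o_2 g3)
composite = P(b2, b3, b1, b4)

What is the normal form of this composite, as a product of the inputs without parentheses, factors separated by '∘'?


b2 ∘ b3 ∘ b1 ∘ b4

Under associativity of m, the answer is the b's in reading order.
g3(b3, b1, b4) reduces to b3 ∘ b1 ∘ b4
m(b2, g3(b3, b1, b4)) reduces to b2 ∘ b3 ∘ b1 ∘ b4


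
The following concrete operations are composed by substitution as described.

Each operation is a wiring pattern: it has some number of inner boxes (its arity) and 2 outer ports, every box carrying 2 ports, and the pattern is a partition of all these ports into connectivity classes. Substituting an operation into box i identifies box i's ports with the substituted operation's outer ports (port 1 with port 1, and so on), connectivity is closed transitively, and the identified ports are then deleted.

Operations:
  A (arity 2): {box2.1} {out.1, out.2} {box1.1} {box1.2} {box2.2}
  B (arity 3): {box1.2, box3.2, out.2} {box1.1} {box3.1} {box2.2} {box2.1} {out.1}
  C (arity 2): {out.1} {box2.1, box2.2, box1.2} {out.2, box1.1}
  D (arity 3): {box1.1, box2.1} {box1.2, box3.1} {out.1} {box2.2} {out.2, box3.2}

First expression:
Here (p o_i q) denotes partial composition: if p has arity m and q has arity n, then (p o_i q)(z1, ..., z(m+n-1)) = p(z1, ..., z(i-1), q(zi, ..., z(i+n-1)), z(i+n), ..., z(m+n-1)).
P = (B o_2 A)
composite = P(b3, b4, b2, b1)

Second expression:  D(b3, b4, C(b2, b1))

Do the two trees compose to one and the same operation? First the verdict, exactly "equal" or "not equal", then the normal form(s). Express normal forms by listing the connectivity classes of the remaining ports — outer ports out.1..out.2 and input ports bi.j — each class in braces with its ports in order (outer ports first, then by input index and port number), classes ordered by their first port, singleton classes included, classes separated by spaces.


not equal; first: {out.1} {out.2, b1.2, b3.2} {b1.1} {b2.1} {b2.2} {b3.1} {b4.1} {b4.2}; second: {out.1} {out.2, b2.1} {b1.1, b1.2, b2.2} {b3.1, b4.1} {b3.2} {b4.2}

In normal form, the first expression is {out.1} {out.2, b1.2, b3.2} {b1.1} {b2.1} {b2.2} {b3.1} {b4.1} {b4.2}
In normal form, the second expression is {out.1} {out.2, b2.1} {b1.1, b1.2, b2.2} {b3.1, b4.1} {b3.2} {b4.2}
The forms do not match — not equal.


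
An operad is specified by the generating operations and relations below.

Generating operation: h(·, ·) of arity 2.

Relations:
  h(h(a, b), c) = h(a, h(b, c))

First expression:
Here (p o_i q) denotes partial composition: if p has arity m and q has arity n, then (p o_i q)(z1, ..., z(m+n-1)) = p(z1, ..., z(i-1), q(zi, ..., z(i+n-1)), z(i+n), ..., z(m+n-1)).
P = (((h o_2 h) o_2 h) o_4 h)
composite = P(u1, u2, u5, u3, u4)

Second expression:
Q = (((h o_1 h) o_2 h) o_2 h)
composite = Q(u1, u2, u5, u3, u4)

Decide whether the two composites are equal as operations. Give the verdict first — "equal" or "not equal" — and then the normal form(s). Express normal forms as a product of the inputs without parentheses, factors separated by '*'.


equal; both compose to u1 * u2 * u5 * u3 * u4
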